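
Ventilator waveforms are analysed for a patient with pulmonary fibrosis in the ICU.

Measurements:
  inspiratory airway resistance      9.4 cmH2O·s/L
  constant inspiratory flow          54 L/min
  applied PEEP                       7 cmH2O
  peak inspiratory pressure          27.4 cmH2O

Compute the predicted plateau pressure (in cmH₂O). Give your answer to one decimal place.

18.9

Flow: 54 L/min ÷ 60 = 0.9 L/s.
Pplat = PIP − Raw × flow = 27.4 − 9.4 × 0.9 = 27.4 − 8.46 = 18.94 cmH2O.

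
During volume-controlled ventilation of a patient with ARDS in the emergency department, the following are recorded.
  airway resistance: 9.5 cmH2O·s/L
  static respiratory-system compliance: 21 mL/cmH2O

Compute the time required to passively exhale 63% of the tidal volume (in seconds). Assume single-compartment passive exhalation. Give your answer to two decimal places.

0.20

τ = R × C = 9.5 × 21 mL/cmH2O = 9.5 × 0.021 L/cmH2O = 0.1995 s.
Exhaled fraction f = 1 − e^(−t/τ) → t = −τ·ln(1 − f) = −0.1995·ln(0.37) = 0.1984 s.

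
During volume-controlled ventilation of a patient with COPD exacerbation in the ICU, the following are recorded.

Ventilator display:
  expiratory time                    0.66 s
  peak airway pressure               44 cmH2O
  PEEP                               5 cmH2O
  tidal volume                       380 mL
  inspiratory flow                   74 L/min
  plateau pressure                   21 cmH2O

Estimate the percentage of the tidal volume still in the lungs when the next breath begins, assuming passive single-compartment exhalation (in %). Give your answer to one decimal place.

22.5

Flow: 74 L/min ÷ 60 = 1.2333 L/s.
R = (PIP − Pplat)/V̇ = (44 − 21) / 1.2333 = 23.0/1.2333 = 18.649 cmH2O·s/L.
C = Vt/(Pplat − PEEP) = 380.0 / (21 − 5) = 380.0/16.0 = 23.75 mL/cmH2O.
τ = R × C = 18.649 × 0.02375 L/cmH2O = 0.4429 s.
Fraction remaining at end-expiration = e^(−Te/τ) = e^(−0.66/0.4429) = 0.2253 → 22.53%.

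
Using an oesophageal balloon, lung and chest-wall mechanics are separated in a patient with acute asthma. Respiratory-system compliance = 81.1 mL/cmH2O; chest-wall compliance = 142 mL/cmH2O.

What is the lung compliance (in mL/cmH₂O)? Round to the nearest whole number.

1/CL = 1/Crs − 1/Ccw.
1/CL = 1/81.1 − 1/142 = 0.005288.
CL = 189.11 mL/cmH2O.

189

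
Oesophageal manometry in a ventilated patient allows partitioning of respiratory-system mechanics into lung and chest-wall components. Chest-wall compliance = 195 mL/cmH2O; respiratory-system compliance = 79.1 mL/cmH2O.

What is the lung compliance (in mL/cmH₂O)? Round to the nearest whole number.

133

1/CL = 1/Crs − 1/Ccw.
1/CL = 1/79.1 − 1/195 = 0.007514.
CL = 133.08 mL/cmH2O.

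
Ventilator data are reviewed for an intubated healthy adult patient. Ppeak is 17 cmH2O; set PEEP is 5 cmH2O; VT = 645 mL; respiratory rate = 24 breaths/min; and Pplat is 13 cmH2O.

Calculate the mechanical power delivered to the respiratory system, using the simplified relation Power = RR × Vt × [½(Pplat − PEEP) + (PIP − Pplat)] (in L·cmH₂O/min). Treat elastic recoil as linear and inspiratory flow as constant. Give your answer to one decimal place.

123.8

Per-breath work = Vt × [½(Pplat−PEEP) + (PIP−Pplat)] = 0.645 × [0.5×8.0 + 4.0] = 0.645 × 8.0 = 5.16 L·cmH2O.
Power = 24 × 5.16 = 123.84 L·cmH2O/min.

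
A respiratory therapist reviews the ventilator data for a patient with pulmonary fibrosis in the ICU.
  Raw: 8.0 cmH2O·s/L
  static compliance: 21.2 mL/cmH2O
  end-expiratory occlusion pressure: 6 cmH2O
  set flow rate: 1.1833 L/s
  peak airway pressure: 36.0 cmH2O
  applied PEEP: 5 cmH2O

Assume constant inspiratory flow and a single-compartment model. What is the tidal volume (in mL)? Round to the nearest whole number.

Total PEEP = 6 cmH2O (set 5 + intrinsic 1); this is the baseline alveolar pressure.
Equation of motion (constant flow): PIP = Vt/C + R·V̇ + PEEP.
Vt/C = PIP − R·V̇ − PEEP = 36.0 − 9.466 − 6 = 20.534 cmH2O.
Vt = C × 20.534 = 21.2 × 20.534 = 435.32 mL.

435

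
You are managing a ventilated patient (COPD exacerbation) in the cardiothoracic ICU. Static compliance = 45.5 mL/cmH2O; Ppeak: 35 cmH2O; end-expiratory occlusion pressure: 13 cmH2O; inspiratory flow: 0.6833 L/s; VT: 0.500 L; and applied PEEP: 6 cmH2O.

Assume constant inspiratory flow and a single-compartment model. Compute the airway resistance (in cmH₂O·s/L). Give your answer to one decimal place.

16.1

Total PEEP = 13 cmH2O (set 6 + intrinsic 7); this is the baseline alveolar pressure.
Equation of motion (constant flow): PIP = Vt/C + R·V̇ + PEEP.
R·V̇ = PIP − Vt/C − PEEP = 35 − 500/45.5 − 13 = 35 − 10.989 − 13 = 11.011 cmH2O.
R = 11.011 / 0.6833 = 16.114 cmH2O·s/L.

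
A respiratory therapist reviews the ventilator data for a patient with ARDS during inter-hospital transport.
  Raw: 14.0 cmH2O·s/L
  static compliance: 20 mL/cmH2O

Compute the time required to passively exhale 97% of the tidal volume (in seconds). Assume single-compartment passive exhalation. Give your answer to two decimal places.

τ = R × C = 14.0 × 20 mL/cmH2O = 14.0 × 0.020 L/cmH2O = 0.28 s.
Exhaled fraction f = 1 − e^(−t/τ) → t = −τ·ln(1 − f) = −0.28·ln(0.03) = 0.9818 s.

0.98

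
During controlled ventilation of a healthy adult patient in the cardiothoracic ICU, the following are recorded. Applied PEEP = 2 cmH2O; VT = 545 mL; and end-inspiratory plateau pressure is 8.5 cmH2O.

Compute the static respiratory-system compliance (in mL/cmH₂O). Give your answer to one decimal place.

Cstat = Vt / (Pplat − PEEP) = 545 / (8.5 − 2) = 545 / 6.5 = 83.846 mL/cmH2O.

83.8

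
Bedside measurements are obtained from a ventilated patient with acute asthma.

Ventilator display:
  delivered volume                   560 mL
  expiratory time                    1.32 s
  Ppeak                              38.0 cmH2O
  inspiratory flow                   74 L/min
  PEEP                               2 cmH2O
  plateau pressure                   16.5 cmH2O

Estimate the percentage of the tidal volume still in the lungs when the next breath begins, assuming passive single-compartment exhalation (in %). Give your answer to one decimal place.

14.1

Flow: 74 L/min ÷ 60 = 1.2333 L/s.
R = (PIP − Pplat)/V̇ = (38.0 − 16.5) / 1.2333 = 21.5/1.2333 = 17.433 cmH2O·s/L.
C = Vt/(Pplat − PEEP) = 560.0 / (16.5 − 2) = 560.0/14.5 = 38.621 mL/cmH2O.
τ = R × C = 17.433 × 0.03862 L/cmH2O = 0.6733 s.
Fraction remaining at end-expiration = e^(−Te/τ) = e^(−1.32/0.6733) = 0.1408 → 14.08%.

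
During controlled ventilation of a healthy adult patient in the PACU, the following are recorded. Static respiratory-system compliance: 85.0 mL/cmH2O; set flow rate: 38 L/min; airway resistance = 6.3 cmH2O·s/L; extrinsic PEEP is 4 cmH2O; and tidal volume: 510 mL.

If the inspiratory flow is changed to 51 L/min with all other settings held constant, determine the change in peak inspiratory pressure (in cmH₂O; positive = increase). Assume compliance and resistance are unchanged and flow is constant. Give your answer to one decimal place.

1.4

Flow: 38 L/min ÷ 60 = 0.6333 L/s.
New flow: 51 L/min ÷ 60 = 0.85 L/s.
PIP = Vt/C + R·V̇ + PEEP (constant-flow equation of motion).
Only the resistive term changes: ΔPIP = R × ΔV̇ = 6.3 × (0.85 − 0.6333) = 6.3 × 0.2167 = 1.365 cmH2O.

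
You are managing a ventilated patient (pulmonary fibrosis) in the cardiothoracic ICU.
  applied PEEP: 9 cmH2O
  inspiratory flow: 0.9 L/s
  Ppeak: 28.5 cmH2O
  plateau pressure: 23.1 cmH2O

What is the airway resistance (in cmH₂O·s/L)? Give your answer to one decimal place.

6.0

Raw = (PIP − Pplat) / flow = (28.5 − 23.1) / 0.9 = 5.4 / 0.9 = 6.0 cmH2O·s/L.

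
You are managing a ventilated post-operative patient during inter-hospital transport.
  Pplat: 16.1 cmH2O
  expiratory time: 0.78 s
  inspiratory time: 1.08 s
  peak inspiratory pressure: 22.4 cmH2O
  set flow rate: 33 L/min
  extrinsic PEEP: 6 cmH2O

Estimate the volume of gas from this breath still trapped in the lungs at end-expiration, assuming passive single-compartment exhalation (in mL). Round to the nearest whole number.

187

Flow: 33 L/min ÷ 60 = 0.55 L/s.
Vt = flow × Ti = 0.55 L/s × 1.08 s × 1000 mL/L = 594.0 mL.
R = (PIP − Pplat)/V̇ = (22.4 − 16.1) / 0.55 = 6.3/0.55 = 11.455 cmH2O·s/L.
C = Vt/(Pplat − PEEP) = 594.0 / (16.1 − 6) = 594.0/10.1 = 58.812 mL/cmH2O.
τ = R × C = 11.455 × 0.05881 L/cmH2O = 0.6737 s.
Fraction remaining = e^(−Te/τ) = e^(−0.78/0.6737) = 0.3142.
Trapped volume = 594.0 × 0.3142 = 186.63 mL.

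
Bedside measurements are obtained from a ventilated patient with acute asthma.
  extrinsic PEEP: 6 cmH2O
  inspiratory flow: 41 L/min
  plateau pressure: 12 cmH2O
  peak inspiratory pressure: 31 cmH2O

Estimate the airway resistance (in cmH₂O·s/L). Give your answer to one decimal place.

Flow: 41 L/min ÷ 60 = 0.6833 L/s.
Raw = (PIP − Pplat) / flow = (31 − 12) / 0.6833 = 19.0 / 0.6833 = 27.806 cmH2O·s/L.

27.8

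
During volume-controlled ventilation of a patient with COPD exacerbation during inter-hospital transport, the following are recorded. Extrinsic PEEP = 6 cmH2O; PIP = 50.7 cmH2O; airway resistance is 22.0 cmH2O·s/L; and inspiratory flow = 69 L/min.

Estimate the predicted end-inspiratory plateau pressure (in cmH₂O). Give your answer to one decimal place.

Flow: 69 L/min ÷ 60 = 1.15 L/s.
Pplat = PIP − Raw × flow = 50.7 − 22.0 × 1.15 = 50.7 − 25.3 = 25.4 cmH2O.

25.4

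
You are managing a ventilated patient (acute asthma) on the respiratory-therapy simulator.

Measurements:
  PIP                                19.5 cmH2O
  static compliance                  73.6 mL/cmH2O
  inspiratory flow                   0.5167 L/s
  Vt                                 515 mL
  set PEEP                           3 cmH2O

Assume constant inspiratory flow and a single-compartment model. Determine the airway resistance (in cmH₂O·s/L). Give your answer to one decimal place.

18.4

Equation of motion (constant flow): PIP = Vt/C + R·V̇ + PEEP.
R·V̇ = PIP − Vt/C − PEEP = 19.5 − 515/73.6 − 3 = 19.5 − 6.997 − 3 = 9.503 cmH2O.
R = 9.503 / 0.5167 = 18.392 cmH2O·s/L.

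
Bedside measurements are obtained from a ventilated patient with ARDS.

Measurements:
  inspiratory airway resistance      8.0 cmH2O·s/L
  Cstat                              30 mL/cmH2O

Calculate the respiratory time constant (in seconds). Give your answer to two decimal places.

τ = R × C = 8.0 × 30 mL/cmH2O = 8.0 × 0.030 L/cmH2O = 0.24 s.

0.24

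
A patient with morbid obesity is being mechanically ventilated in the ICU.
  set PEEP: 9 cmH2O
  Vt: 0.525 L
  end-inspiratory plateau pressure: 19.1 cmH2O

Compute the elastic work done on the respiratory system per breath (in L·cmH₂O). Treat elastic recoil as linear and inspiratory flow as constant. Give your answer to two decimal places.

2.65

Elastic work ≈ ½ × (Pplat − PEEP) × Vt = 0.5 × (19.1 − 9) × 0.525 L = 0.5 × 10.1 × 0.525 = 2.651 L·cmH2O.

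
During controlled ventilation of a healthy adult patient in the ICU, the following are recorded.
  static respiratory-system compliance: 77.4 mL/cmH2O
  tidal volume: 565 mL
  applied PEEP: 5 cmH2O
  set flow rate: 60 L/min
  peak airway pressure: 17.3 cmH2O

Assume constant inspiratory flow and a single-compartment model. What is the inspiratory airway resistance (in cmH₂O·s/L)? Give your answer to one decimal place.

Flow: 60 L/min ÷ 60 = 1 L/s.
Equation of motion (constant flow): PIP = Vt/C + R·V̇ + PEEP.
R·V̇ = PIP − Vt/C − PEEP = 17.3 − 565/77.4 − 5 = 17.3 − 7.3 − 5 = 5.0 cmH2O.
R = 5.0 / 1 = 5.0 cmH2O·s/L.

5.0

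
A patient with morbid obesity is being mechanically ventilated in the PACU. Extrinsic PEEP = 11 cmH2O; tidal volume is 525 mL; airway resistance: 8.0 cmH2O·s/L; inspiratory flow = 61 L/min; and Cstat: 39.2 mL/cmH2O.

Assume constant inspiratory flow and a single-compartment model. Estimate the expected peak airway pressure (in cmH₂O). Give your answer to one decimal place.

32.5

Flow: 61 L/min ÷ 60 = 1.0167 L/s.
Equation of motion (constant flow): PIP = Vt/C + R·V̇ + PEEP.
PIP = 525/39.2 + 8.0×1.0167 + 11 = 13.393 + 8.134 + 11 = 32.527 cmH2O.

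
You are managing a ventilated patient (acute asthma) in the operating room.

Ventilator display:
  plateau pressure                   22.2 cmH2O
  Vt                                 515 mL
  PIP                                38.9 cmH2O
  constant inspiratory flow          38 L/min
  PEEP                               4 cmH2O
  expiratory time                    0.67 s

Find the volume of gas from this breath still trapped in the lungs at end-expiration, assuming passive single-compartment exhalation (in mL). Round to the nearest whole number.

210

Flow: 38 L/min ÷ 60 = 0.6333 L/s.
R = (PIP − Pplat)/V̇ = (38.9 − 22.2) / 0.6333 = 16.7/0.6333 = 26.37 cmH2O·s/L.
C = Vt/(Pplat − PEEP) = 515.0 / (22.2 − 4) = 515.0/18.2 = 28.297 mL/cmH2O.
τ = R × C = 26.37 × 0.0283 L/cmH2O = 0.7463 s.
Fraction remaining = e^(−Te/τ) = e^(−0.67/0.7463) = 0.4075.
Trapped volume = 515.0 × 0.4075 = 209.86 mL.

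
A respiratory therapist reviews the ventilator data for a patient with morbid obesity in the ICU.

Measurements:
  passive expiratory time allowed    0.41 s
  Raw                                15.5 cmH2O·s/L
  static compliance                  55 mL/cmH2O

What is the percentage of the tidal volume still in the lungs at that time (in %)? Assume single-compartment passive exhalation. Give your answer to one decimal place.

τ = R × C = 15.5 × 55 mL/cmH2O = 15.5 × 0.055 L/cmH2O = 0.8525 s.
Passive exhalation: V(t)/V₀ = e^(−t/τ) = e^(−0.41/0.8525) = 0.6182.
Fraction remaining = 0.6182 → 61.82%.

61.8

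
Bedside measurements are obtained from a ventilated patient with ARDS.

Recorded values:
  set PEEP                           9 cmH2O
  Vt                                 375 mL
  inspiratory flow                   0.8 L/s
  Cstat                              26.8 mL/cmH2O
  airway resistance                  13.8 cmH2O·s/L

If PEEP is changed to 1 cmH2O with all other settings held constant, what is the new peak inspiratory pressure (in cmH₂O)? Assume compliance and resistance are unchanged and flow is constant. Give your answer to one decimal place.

26.0

PIP = Vt/C + R·V̇ + PEEP (constant-flow equation of motion).
Only the baseline term changes: ΔPIP = ΔPEEP = 1 − 9 = -8.0 cmH2O.
Original PIP = 375/26.8 + 13.8×0.8 + 9 = 34.033 cmH2O; new PIP = 34.033 + (-8.0) = 26.033 cmH2O.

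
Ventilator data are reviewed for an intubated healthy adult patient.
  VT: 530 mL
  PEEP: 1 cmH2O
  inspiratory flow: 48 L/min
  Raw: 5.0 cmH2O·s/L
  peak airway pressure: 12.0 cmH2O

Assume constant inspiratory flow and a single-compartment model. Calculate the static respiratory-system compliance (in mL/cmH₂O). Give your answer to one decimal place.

75.7

Flow: 48 L/min ÷ 60 = 0.8 L/s.
Equation of motion (constant flow): PIP = Vt/C + R·V̇ + PEEP.
Vt/C = PIP − R·V̇ − PEEP = 12.0 − 5.0×0.8 − 1 = 12.0 − 4.0 − 1 = 7.0 cmH2O.
C = Vt / 7.0 = 530 / 7.0 = 75.714 mL/cmH2O.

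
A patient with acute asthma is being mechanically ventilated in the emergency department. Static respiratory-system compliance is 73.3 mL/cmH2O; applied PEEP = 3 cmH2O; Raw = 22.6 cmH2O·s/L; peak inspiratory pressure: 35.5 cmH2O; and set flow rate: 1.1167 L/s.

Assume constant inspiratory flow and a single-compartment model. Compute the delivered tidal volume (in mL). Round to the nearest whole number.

Equation of motion (constant flow): PIP = Vt/C + R·V̇ + PEEP.
Vt/C = PIP − R·V̇ − PEEP = 35.5 − 25.237 − 3 = 7.263 cmH2O.
Vt = C × 7.263 = 73.3 × 7.263 = 532.38 mL.

532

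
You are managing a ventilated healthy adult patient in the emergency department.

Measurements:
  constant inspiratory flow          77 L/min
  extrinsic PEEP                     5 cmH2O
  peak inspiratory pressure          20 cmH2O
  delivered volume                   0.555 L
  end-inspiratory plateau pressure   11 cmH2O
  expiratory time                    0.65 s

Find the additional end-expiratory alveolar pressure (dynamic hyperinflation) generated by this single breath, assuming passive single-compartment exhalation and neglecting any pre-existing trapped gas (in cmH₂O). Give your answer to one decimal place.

Flow: 77 L/min ÷ 60 = 1.2833 L/s.
R = (PIP − Pplat)/V̇ = (20 − 11) / 1.2833 = 9.0/1.2833 = 7.013 cmH2O·s/L.
C = Vt/(Pplat − PEEP) = 555.0 / (11 − 5) = 555.0/6.0 = 92.5 mL/cmH2O.
τ = R × C = 7.013 × 0.0925 L/cmH2O = 0.6487 s.
Fraction remaining = e^(−Te/τ) = e^(−0.65/0.6487) = 0.3671; trapped volume = 555.0 × 0.3671 = 203.74 mL.
Additional alveolar pressure from trapping ≈ V_trapped / C = 203.74 / 92.5 = 2.203 cmH2O.

2.2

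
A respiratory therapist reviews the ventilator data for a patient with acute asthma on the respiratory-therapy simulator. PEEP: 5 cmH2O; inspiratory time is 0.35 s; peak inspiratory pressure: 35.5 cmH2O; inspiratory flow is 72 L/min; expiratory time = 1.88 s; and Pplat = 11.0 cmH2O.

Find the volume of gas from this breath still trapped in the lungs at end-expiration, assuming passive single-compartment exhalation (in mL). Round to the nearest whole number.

113

Flow: 72 L/min ÷ 60 = 1.2 L/s.
Vt = flow × Ti = 1.2 L/s × 0.35 s × 1000 mL/L = 420.0 mL.
R = (PIP − Pplat)/V̇ = (35.5 − 11.0) / 1.2 = 24.5/1.2 = 20.417 cmH2O·s/L.
C = Vt/(Pplat − PEEP) = 420.0 / (11.0 − 5) = 420.0/6.0 = 70.0 mL/cmH2O.
τ = R × C = 20.417 × 0.07 L/cmH2O = 1.429 s.
Fraction remaining = e^(−Te/τ) = e^(−1.88/1.429) = 0.2683.
Trapped volume = 420.0 × 0.2683 = 112.69 mL.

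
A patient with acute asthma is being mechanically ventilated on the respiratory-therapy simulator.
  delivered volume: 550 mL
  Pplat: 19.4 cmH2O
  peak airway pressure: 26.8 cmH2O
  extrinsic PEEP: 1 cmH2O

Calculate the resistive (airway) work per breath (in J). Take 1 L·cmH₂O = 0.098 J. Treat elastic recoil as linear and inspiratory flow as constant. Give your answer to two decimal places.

With constant inspiratory flow the resistive pressure is constant at PIP − Pplat = 26.8 − 19.4 = 7.4 cmH2O, so resistive work = 7.4 × 0.550 = 4.07 L·cmH2O.
× 0.098 J/(L·cmH2O) → 0.3989 J.

0.40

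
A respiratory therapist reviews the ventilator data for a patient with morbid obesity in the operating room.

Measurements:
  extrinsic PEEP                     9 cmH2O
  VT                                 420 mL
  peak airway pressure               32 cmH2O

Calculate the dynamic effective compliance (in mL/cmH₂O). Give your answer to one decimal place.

Dynamic compliance = Vt / (PIP − PEEP) = 420 / (32 − 9) = 420 / 23.0 = 18.261 mL/cmH2O.

18.3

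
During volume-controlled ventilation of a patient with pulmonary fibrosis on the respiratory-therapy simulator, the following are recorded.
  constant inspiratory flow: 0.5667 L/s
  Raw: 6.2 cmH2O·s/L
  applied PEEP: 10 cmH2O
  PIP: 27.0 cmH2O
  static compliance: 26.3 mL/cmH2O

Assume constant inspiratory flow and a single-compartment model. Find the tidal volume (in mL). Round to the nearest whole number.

355

Equation of motion (constant flow): PIP = Vt/C + R·V̇ + PEEP.
Vt/C = PIP − R·V̇ − PEEP = 27.0 − 3.514 − 10 = 13.486 cmH2O.
Vt = C × 13.486 = 26.3 × 13.486 = 354.68 mL.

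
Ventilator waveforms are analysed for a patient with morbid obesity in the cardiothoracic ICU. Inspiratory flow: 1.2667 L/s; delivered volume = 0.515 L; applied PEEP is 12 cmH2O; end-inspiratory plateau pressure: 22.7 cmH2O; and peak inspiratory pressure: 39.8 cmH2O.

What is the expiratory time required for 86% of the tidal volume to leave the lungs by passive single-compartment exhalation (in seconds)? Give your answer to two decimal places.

R = (PIP − Pplat)/V̇ = (39.8 − 22.7) / 1.2667 = 17.1/1.2667 = 13.5 cmH2O·s/L.
C = Vt/(Pplat − PEEP) = 515.0 / (22.7 − 12) = 515.0/10.7 = 48.131 mL/cmH2O.
τ = R × C = 13.5 × 0.04813 L/cmH2O = 0.6498 s.
t = −τ·ln(1 − 0.86) = −0.6498·ln(0.14) = 1.278 s.

1.28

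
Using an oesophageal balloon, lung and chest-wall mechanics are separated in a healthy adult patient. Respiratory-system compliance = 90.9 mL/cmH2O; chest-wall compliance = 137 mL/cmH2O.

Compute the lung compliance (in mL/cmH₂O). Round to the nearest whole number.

270

1/CL = 1/Crs − 1/Ccw.
1/CL = 1/90.9 − 1/137 = 0.003702.
CL = 270.12 mL/cmH2O.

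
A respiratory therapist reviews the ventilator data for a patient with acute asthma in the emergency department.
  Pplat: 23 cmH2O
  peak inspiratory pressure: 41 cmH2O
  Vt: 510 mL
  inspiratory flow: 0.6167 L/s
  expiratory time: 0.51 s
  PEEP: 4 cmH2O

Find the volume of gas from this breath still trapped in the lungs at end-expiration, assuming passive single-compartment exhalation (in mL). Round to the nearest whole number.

R = (PIP − Pplat)/V̇ = (41 − 23) / 0.6167 = 18.0/0.6167 = 29.188 cmH2O·s/L.
C = Vt/(Pplat − PEEP) = 510.0 / (23 − 4) = 510.0/19.0 = 26.842 mL/cmH2O.
τ = R × C = 29.188 × 0.02684 L/cmH2O = 0.7834 s.
Fraction remaining = e^(−Te/τ) = e^(−0.51/0.7834) = 0.5215.
Trapped volume = 510.0 × 0.5215 = 265.97 mL.

266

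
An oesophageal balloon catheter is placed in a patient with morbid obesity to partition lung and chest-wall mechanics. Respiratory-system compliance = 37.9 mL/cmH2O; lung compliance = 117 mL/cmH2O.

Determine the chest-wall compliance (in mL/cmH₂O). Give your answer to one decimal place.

1/Ccw = 1/Crs − 1/CL.
1/Ccw = 1/37.9 − 1/117 = 0.01784.
Ccw = 56.054 mL/cmH2O.

56.1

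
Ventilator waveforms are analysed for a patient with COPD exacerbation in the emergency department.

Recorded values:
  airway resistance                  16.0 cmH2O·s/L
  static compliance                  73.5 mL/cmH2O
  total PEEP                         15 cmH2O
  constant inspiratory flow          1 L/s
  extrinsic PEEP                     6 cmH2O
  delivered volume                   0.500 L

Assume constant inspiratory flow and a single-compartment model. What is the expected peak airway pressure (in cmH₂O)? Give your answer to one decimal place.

37.8

Total PEEP = 15 cmH2O (set 6 + intrinsic 9); this is the baseline alveolar pressure.
Equation of motion (constant flow): PIP = Vt/C + R·V̇ + PEEP.
PIP = 500/73.5 + 16.0×1 + 15 = 6.803 + 16.0 + 15 = 37.803 cmH2O.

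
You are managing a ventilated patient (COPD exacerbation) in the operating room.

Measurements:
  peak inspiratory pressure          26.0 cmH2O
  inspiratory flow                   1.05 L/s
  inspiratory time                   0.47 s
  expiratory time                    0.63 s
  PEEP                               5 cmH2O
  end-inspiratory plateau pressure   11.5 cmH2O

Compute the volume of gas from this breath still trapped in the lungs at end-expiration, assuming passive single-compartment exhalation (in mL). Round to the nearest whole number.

Vt = flow × Ti = 1.05 L/s × 0.47 s × 1000 mL/L = 493.5 mL.
R = (PIP − Pplat)/V̇ = (26.0 − 11.5) / 1.05 = 14.5/1.05 = 13.81 cmH2O·s/L.
C = Vt/(Pplat − PEEP) = 493.5 / (11.5 − 5) = 493.5/6.5 = 75.923 mL/cmH2O.
τ = R × C = 13.81 × 0.07592 L/cmH2O = 1.048 s.
Fraction remaining = e^(−Te/τ) = e^(−0.63/1.048) = 0.5482.
Trapped volume = 493.5 × 0.5482 = 270.54 mL.

271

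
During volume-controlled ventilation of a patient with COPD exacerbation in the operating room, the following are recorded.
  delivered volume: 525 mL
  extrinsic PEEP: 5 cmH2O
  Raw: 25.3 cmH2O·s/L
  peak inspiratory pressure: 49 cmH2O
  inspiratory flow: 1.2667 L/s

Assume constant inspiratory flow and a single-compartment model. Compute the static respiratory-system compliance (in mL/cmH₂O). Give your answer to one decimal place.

43.9

Equation of motion (constant flow): PIP = Vt/C + R·V̇ + PEEP.
Vt/C = PIP − R·V̇ − PEEP = 49 − 25.3×1.2667 − 5 = 49 − 32.048 − 5 = 11.952 cmH2O.
C = Vt / 11.952 = 525 / 11.952 = 43.926 mL/cmH2O.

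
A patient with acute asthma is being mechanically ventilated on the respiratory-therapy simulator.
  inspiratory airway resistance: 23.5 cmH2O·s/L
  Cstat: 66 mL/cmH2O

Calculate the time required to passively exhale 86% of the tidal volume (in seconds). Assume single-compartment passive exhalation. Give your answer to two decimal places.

3.05

τ = R × C = 23.5 × 66 mL/cmH2O = 23.5 × 0.066 L/cmH2O = 1.551 s.
Exhaled fraction f = 1 − e^(−t/τ) → t = −τ·ln(1 − f) = −1.551·ln(0.14) = 3.049 s.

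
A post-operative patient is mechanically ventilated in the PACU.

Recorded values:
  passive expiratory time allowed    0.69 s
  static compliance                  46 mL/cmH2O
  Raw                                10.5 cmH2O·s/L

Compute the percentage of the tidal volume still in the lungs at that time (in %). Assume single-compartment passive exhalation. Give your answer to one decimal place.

24.0

τ = R × C = 10.5 × 46 mL/cmH2O = 10.5 × 0.046 L/cmH2O = 0.483 s.
Passive exhalation: V(t)/V₀ = e^(−t/τ) = e^(−0.69/0.483) = 0.2397.
Fraction remaining = 0.2397 → 23.97%.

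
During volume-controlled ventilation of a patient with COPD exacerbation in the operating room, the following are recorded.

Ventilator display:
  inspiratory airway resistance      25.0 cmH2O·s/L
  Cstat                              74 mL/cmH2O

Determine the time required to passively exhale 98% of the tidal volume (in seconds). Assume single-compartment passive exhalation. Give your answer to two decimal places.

7.24

τ = R × C = 25.0 × 74 mL/cmH2O = 25.0 × 0.074 L/cmH2O = 1.85 s.
Exhaled fraction f = 1 − e^(−t/τ) → t = −τ·ln(1 − f) = −1.85·ln(0.02) = 7.237 s.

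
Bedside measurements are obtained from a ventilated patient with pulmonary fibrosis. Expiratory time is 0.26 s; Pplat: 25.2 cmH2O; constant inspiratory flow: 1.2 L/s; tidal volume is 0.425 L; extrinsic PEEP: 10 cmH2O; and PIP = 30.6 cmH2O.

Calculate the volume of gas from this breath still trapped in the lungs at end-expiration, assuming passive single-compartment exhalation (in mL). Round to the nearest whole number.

R = (PIP − Pplat)/V̇ = (30.6 − 25.2) / 1.2 = 5.4/1.2 = 4.5 cmH2O·s/L.
C = Vt/(Pplat − PEEP) = 425.0 / (25.2 − 10) = 425.0/15.2 = 27.961 mL/cmH2O.
τ = R × C = 4.5 × 0.02796 L/cmH2O = 0.1258 s.
Fraction remaining = e^(−Te/τ) = e^(−0.26/0.1258) = 0.1266.
Trapped volume = 425.0 × 0.1266 = 53.805 mL.

54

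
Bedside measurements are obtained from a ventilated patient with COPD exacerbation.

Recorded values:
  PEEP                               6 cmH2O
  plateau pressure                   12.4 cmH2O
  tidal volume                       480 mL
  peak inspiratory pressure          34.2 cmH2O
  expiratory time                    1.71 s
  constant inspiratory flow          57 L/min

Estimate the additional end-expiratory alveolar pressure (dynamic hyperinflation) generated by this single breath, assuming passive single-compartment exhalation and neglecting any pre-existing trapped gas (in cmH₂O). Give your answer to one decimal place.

Flow: 57 L/min ÷ 60 = 0.95 L/s.
R = (PIP − Pplat)/V̇ = (34.2 − 12.4) / 0.95 = 21.8/0.95 = 22.947 cmH2O·s/L.
C = Vt/(Pplat − PEEP) = 480.0 / (12.4 − 6) = 480.0/6.4 = 75.0 mL/cmH2O.
τ = R × C = 22.947 × 0.075 L/cmH2O = 1.721 s.
Fraction remaining = e^(−Te/τ) = e^(−1.71/1.721) = 0.3702; trapped volume = 480.0 × 0.3702 = 177.7 mL.
Additional alveolar pressure from trapping ≈ V_trapped / C = 177.7 / 75.0 = 2.369 cmH2O.

2.4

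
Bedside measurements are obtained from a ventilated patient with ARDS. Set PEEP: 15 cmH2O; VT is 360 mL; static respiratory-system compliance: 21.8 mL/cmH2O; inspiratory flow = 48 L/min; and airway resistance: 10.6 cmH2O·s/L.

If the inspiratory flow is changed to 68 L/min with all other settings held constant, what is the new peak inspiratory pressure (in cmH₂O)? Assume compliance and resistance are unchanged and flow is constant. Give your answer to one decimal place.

Flow: 48 L/min ÷ 60 = 0.8 L/s.
New flow: 68 L/min ÷ 60 = 1.1333 L/s.
PIP = Vt/C + R·V̇ + PEEP (constant-flow equation of motion).
Only the resistive term changes: ΔPIP = R × ΔV̇ = 10.6 × (1.1333 − 0.8) = 10.6 × 0.3333 = 3.533 cmH2O.
Original PIP = 360/21.8 + 10.6×0.8 + 15 = 39.994 cmH2O; new PIP = 39.994 + (3.533) = 43.527 cmH2O.

43.5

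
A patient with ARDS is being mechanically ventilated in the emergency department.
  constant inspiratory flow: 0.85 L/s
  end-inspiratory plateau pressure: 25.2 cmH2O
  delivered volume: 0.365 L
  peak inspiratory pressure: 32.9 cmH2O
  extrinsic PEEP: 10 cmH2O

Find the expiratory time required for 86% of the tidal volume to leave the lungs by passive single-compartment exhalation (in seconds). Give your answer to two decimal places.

R = (PIP − Pplat)/V̇ = (32.9 − 25.2) / 0.85 = 7.7/0.85 = 9.059 cmH2O·s/L.
C = Vt/(Pplat − PEEP) = 365.0 / (25.2 − 10) = 365.0/15.2 = 24.013 mL/cmH2O.
τ = R × C = 9.059 × 0.02401 L/cmH2O = 0.2175 s.
t = −τ·ln(1 − 0.86) = −0.2175·ln(0.14) = 0.4276 s.

0.43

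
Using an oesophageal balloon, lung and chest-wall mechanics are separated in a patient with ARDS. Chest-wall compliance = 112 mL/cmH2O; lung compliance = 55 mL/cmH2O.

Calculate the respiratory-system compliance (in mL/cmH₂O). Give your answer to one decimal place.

Lung and chest wall are elastances in series: 1/Crs = 1/CL + 1/Ccw.
1/Crs = 1/55 + 1/112 = 0.02711.
Crs = 36.887 mL/cmH2O.

36.9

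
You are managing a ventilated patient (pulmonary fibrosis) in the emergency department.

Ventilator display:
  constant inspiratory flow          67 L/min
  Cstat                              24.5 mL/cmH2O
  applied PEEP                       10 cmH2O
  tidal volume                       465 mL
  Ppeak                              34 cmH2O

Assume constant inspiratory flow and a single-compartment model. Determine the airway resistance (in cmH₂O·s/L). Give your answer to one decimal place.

4.5

Flow: 67 L/min ÷ 60 = 1.1167 L/s.
Equation of motion (constant flow): PIP = Vt/C + R·V̇ + PEEP.
R·V̇ = PIP − Vt/C − PEEP = 34 − 465/24.5 − 10 = 34 − 18.98 − 10 = 5.02 cmH2O.
R = 5.02 / 1.1167 = 4.495 cmH2O·s/L.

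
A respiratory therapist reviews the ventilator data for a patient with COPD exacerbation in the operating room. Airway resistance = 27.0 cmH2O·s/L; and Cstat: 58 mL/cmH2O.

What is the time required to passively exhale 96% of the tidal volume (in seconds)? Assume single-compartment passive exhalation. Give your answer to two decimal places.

τ = R × C = 27.0 × 58 mL/cmH2O = 27.0 × 0.058 L/cmH2O = 1.566 s.
Exhaled fraction f = 1 − e^(−t/τ) → t = −τ·ln(1 − f) = −1.566·ln(0.04) = 5.041 s.

5.04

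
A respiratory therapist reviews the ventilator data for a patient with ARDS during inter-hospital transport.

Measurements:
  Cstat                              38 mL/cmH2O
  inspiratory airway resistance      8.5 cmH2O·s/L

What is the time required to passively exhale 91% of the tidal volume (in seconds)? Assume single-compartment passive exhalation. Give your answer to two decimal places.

0.78

τ = R × C = 8.5 × 38 mL/cmH2O = 8.5 × 0.038 L/cmH2O = 0.323 s.
Exhaled fraction f = 1 − e^(−t/τ) → t = −τ·ln(1 − f) = −0.323·ln(0.09) = 0.7778 s.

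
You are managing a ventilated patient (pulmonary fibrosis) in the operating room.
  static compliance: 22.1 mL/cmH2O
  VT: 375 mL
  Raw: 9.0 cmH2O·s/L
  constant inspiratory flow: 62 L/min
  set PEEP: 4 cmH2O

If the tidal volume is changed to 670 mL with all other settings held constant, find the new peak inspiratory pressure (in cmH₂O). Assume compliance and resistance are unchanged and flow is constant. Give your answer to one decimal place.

43.6

Flow: 62 L/min ÷ 60 = 1.0333 L/s.
PIP = Vt/C + R·V̇ + PEEP (constant-flow equation of motion).
Only the elastic term changes: ΔPIP = ΔVt / C = (670 − 375) / 22.1 = 13.348 cmH2O.
Original PIP = 375/22.1 + 9.0×1.0333 + 4 = 30.268 cmH2O; new PIP = 30.268 + (13.348) = 43.616 cmH2O.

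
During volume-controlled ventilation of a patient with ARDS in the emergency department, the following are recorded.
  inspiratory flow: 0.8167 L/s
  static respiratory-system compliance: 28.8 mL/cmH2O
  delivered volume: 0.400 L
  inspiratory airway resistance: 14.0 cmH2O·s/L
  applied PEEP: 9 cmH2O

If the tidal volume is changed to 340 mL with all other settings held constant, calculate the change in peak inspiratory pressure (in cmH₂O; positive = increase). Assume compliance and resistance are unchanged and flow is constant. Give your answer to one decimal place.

-2.1

PIP = Vt/C + R·V̇ + PEEP (constant-flow equation of motion).
Only the elastic term changes: ΔPIP = ΔVt / C = (340 − 400) / 28.8 = -2.083 cmH2O.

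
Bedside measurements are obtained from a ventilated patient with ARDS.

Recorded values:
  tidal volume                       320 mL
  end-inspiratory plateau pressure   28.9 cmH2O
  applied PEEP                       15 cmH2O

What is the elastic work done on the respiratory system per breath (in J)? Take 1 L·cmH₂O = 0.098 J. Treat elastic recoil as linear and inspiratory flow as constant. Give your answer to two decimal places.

0.22

Elastic work ≈ ½ × (Pplat − PEEP) × Vt = 0.5 × (28.9 − 15) × 0.320 L = 0.5 × 13.9 × 0.320 = 2.224 L·cmH2O.
× 0.098 J/(L·cmH2O) → 0.218 J.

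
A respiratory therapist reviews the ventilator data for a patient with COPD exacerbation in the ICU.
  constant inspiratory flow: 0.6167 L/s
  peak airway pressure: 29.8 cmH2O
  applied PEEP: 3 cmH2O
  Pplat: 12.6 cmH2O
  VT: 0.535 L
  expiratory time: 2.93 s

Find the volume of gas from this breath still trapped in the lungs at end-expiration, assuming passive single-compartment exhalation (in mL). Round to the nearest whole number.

81

R = (PIP − Pplat)/V̇ = (29.8 − 12.6) / 0.6167 = 17.2/0.6167 = 27.89 cmH2O·s/L.
C = Vt/(Pplat − PEEP) = 535.0 / (12.6 − 3) = 535.0/9.6 = 55.729 mL/cmH2O.
τ = R × C = 27.89 × 0.05573 L/cmH2O = 1.554 s.
Fraction remaining = e^(−Te/τ) = e^(−2.93/1.554) = 0.1518.
Trapped volume = 535.0 × 0.1518 = 81.213 mL.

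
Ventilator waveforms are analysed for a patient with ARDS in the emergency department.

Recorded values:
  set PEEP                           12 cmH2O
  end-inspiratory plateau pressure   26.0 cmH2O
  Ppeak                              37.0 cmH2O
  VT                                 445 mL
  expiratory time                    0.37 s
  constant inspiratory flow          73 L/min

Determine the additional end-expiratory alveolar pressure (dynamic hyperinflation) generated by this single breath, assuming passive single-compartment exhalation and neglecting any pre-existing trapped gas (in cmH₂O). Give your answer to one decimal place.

3.9

Flow: 73 L/min ÷ 60 = 1.2167 L/s.
R = (PIP − Pplat)/V̇ = (37.0 − 26.0) / 1.2167 = 11.0/1.2167 = 9.041 cmH2O·s/L.
C = Vt/(Pplat − PEEP) = 445.0 / (26.0 − 12) = 445.0/14.0 = 31.786 mL/cmH2O.
τ = R × C = 9.041 × 0.03179 L/cmH2O = 0.2874 s.
Fraction remaining = e^(−Te/τ) = e^(−0.37/0.2874) = 0.276; trapped volume = 445.0 × 0.276 = 122.82 mL.
Additional alveolar pressure from trapping ≈ V_trapped / C = 122.82 / 31.786 = 3.864 cmH2O.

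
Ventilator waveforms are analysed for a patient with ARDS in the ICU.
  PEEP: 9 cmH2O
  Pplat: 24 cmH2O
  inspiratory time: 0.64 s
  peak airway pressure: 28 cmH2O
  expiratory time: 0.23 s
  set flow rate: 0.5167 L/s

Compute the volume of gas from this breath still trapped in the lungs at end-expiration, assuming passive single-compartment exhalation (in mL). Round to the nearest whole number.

86

Vt = flow × Ti = 0.5167 L/s × 0.64 s × 1000 mL/L = 330.69 mL.
R = (PIP − Pplat)/V̇ = (28 − 24) / 0.5167 = 4.0/0.5167 = 7.741 cmH2O·s/L.
C = Vt/(Pplat − PEEP) = 330.69 / (24 − 9) = 330.69/15.0 = 22.046 mL/cmH2O.
τ = R × C = 7.741 × 0.02205 L/cmH2O = 0.1707 s.
Fraction remaining = e^(−Te/τ) = e^(−0.23/0.1707) = 0.2599.
Trapped volume = 330.69 × 0.2599 = 85.946 mL.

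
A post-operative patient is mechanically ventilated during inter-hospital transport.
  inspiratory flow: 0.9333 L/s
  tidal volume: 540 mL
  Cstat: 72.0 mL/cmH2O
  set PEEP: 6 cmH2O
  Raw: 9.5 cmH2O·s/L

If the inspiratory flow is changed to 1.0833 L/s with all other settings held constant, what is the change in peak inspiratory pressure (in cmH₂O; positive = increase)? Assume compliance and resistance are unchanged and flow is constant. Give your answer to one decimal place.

1.4

PIP = Vt/C + R·V̇ + PEEP (constant-flow equation of motion).
Only the resistive term changes: ΔPIP = R × ΔV̇ = 9.5 × (1.0833 − 0.9333) = 9.5 × 0.15 = 1.425 cmH2O.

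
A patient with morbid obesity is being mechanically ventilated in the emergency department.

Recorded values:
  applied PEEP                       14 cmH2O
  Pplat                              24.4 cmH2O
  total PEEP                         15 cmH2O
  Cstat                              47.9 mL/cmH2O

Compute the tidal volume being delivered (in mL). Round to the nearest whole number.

450

End-expiratory occlusion gives total PEEP = 15 cmH2O (intrinsic PEEP = 15 − 14 = 1). Use total PEEP for the elastic gradient.
Vt = Cstat × (Pplat − PEEPtotal) = 47.9 × (24.4 − 15) = 47.9 × 9.4 = 450.26 mL.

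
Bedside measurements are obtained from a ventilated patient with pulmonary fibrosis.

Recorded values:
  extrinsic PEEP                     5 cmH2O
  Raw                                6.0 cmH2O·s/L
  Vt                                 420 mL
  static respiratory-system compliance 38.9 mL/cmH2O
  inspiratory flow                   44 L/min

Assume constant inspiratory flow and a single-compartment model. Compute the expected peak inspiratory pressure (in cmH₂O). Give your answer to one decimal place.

Flow: 44 L/min ÷ 60 = 0.7333 L/s.
Equation of motion (constant flow): PIP = Vt/C + R·V̇ + PEEP.
PIP = 420/38.9 + 6.0×0.7333 + 5 = 10.797 + 4.4 + 5 = 20.197 cmH2O.

20.2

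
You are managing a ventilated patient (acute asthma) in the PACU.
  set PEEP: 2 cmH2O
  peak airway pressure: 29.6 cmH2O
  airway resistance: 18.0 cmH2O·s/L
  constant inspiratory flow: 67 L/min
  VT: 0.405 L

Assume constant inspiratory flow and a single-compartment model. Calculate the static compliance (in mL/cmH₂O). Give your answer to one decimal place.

54.0

Flow: 67 L/min ÷ 60 = 1.1167 L/s.
Equation of motion (constant flow): PIP = Vt/C + R·V̇ + PEEP.
Vt/C = PIP − R·V̇ − PEEP = 29.6 − 18.0×1.1167 − 2 = 29.6 − 20.101 − 2 = 7.499 cmH2O.
C = Vt / 7.499 = 405 / 7.499 = 54.007 mL/cmH2O.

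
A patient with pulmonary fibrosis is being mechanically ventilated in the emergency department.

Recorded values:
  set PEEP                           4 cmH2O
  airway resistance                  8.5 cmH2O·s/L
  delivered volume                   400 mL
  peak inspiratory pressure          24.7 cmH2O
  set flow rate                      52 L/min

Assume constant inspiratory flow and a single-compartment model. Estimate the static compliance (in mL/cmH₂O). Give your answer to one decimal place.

30.0

Flow: 52 L/min ÷ 60 = 0.8667 L/s.
Equation of motion (constant flow): PIP = Vt/C + R·V̇ + PEEP.
Vt/C = PIP − R·V̇ − PEEP = 24.7 − 8.5×0.8667 − 4 = 24.7 − 7.367 − 4 = 13.333 cmH2O.
C = Vt / 13.333 = 400 / 13.333 = 30.001 mL/cmH2O.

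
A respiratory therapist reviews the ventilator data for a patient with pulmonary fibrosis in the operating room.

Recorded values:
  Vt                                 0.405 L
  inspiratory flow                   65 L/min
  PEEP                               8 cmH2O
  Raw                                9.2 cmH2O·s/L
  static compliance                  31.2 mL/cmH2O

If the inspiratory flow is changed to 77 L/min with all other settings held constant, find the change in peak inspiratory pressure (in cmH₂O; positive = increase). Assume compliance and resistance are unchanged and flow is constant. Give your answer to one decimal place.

Flow: 65 L/min ÷ 60 = 1.0833 L/s.
New flow: 77 L/min ÷ 60 = 1.2833 L/s.
PIP = Vt/C + R·V̇ + PEEP (constant-flow equation of motion).
Only the resistive term changes: ΔPIP = R × ΔV̇ = 9.2 × (1.2833 − 1.0833) = 9.2 × 0.2 = 1.84 cmH2O.

1.8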